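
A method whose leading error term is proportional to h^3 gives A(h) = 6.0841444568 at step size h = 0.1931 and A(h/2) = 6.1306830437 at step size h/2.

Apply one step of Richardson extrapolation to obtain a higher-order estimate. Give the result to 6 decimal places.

Order 3 gives 2^r = 8 and 2^r − 1 = 7.
Difference of the inputs: 6.1306830437 − 6.0841444568 = 0.0465385869
Divide by 2^3 − 1 = 7: 0.0465385869/7 = 0.0066483696
R = 6.1306830437 + 0.0066483696 = 6.1373314133

6.137331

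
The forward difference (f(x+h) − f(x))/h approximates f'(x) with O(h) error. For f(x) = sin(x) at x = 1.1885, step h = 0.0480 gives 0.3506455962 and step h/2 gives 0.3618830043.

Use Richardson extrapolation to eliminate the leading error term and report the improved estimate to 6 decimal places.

Error is O(h^1); halving h shrinks it by 2^1 = 2.
2·0.3618830043 − 0.3506455962 = 0.3731204124
Divide by 2^1 − 1 = 1.
Result: 0.3731204124
Correction |R − A(h/2)| = 1.124e-02; gap |A(h/2) − A(h)| = 1.124e-02.

0.373120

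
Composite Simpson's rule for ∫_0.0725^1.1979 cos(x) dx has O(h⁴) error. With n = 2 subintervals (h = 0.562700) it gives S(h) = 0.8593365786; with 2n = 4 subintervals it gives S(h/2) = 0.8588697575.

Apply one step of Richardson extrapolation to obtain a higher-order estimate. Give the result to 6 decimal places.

0.858839

Leading term ∝ h^4; use weight 16 = 2^4.
16 × 0.8588697575 = 13.7419161200; 13.7419161200 − 0.8593365786 = 12.8825795414
12.8825795414 ÷ 15 = 0.8588386361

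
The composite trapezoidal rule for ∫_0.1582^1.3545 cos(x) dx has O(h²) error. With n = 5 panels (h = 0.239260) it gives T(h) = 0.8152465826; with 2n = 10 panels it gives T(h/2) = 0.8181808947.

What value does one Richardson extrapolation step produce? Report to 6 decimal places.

r = 2: numerator weight 4, denominator 3.
Difference of the inputs: 0.8181808947 − 0.8152465826 = 0.0029343121
Divide by 2^2 − 1 = 3: 0.0029343121/3 = 0.0009781040
R = A(h/2) + (A(h/2) − A(h))/3 = 0.8181808947 + 0.0009781040 = 0.8191589987

0.819159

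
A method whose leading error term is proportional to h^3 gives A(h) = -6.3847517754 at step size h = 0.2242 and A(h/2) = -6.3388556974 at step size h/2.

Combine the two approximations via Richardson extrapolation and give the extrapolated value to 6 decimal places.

Leading term ∝ h^3; use weight 8 = 2^3.
Numerator 8*A(h/2) − A(h) = 8*(-6.3388556974) − (-6.3847517754) = -44.3260938038
(8*(-6.3388556974) − (-6.3847517754))/(8 − 1) = -6.3322991148

-6.332299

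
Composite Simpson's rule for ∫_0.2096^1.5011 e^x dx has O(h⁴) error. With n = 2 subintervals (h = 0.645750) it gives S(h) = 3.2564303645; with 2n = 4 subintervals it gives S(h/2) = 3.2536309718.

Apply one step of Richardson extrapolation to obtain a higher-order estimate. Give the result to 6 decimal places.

Leading term ∝ h^4; use weight 16 = 2^4.
16 × 3.2536309718 = 52.0580955488; subtract 3.2564303645 → 48.8016651843
R = 48.8016651843/15 = 3.2534443456
Gap between inputs: 2.799e-03; correction applied: −0.0001866262.

3.253444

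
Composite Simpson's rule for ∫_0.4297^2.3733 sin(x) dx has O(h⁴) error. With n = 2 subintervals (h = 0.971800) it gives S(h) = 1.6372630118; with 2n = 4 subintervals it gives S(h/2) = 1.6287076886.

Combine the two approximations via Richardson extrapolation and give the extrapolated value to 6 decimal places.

Order 4 gives 2^r = 16 and 2^r − 1 = 15.
Weighted: 26.0593230176 − 1.6372630118 = 24.4220600058
Divide by 2^4 − 1 = 15.
Extrapolated: 24.4220600058 / 15 = 1.6281373337

1.628137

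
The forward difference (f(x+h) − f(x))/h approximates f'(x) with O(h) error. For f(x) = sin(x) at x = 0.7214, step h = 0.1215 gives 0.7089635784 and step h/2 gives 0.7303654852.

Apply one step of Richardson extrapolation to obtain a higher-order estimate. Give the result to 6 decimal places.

r = 1, so 2^r = 2.
2×0.7303654852 − 0.7089635784 = 0.7517673920
R = 0.7517673920/1 = 0.7517673920

0.751767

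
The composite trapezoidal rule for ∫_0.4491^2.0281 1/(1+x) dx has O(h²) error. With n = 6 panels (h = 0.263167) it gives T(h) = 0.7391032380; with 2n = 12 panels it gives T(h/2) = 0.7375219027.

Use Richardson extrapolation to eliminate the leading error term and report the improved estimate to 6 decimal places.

Error is O(h^2); halving h shrinks it by 2^2 = 4.
Weighted: 2.9500876108 − 0.7391032380 = 2.2109843728
Denominator 4 − 1 = 3.
So the Richardson estimate is 0.7369947909.
Shift from A(h/2): −0.0005271118.

0.736995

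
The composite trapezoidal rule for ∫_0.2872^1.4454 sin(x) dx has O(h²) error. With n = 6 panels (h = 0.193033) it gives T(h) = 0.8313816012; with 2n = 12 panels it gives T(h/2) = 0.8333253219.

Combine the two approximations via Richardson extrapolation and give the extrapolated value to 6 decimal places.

0.833973

Leading term ∝ h^2; use weight 4 = 2^2.
A(h/2) − A(h) = 0.8333253219 − 0.8313816012 = 0.0019437207
Correction (A(h/2) − A(h))/(4 − 1) = 0.0019437207/3 = 0.0006479069
R = A(h/2) + (A(h/2) − A(h))/3 = 0.8333253219 + 0.0006479069 = 0.8339732288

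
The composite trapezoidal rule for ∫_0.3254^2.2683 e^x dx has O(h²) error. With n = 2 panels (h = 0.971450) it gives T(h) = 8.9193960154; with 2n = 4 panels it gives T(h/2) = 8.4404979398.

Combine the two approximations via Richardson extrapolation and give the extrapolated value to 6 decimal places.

The method has order 2: 2^2 = 4.
4·8.4404979398 = 33.7619917592; 33.7619917592 − 8.9193960154 = 24.8425957438
Denominator 4 − 1 = 3.
24.8425957438 ÷ 3 = 8.2808652479
Correction |R − A(h/2)| = 1.596e-01; gap |A(h/2) − A(h)| = 4.789e-01.

8.280865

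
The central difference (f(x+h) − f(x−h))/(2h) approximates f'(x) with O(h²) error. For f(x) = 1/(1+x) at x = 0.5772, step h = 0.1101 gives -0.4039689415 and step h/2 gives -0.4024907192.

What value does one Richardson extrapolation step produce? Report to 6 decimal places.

Method order is 2; weight 2^2 = 4.
Top: 4(-0.4024907192) − (-0.4039689415) = -1.2059939353
Divide by 2^2 − 1 = 3.
R = (-1.2059939353)/3 = -0.4019979784
Gap between inputs: 1.478e-03; correction applied: +0.0004927408.

-0.401998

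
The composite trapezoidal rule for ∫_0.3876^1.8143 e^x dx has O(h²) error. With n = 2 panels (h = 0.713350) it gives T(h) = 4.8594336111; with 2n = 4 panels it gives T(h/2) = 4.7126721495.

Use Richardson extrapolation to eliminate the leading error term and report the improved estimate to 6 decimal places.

4.663752

The method has order 2: 2^2 = 4.
Top: 4(4.7126721495) − (4.8594336111) = 13.9912549869
13.9912549869 ÷ 3 = 4.6637516623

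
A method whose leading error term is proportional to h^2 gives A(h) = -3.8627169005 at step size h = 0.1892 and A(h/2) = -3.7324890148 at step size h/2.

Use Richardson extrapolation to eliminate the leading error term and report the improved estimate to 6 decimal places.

Leading term ∝ h^2; use weight 4 = 2^2.
4*(-3.7324890148) = -14.9299560592; subtract (-3.8627169005) → -11.0672391587
Denominator 4 − 1 = 3.
Extrapolated: (-11.0672391587) / 3 = -3.6890797196

-3.689080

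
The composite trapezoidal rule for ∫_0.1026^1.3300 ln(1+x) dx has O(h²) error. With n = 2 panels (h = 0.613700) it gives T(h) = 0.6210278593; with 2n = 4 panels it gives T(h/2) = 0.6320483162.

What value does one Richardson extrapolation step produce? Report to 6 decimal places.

0.635722

Order 2 gives 2^r = 4 and 2^r − 1 = 3.
4·0.6320483162 = 2.5281932648; 2.5281932648 − 0.6210278593 = 1.9071654055
Extrapolated: 1.9071654055 / 3 = 0.6357218018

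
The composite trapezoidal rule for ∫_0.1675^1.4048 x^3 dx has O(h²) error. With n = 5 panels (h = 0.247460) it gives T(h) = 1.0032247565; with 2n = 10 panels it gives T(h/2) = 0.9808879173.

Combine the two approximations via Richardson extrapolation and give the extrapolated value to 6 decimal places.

With r = 2 the leading error scales as h^2, so the weight is 2^2 = 4.
Numerator 4·A(h/2) − A(h) = 4·0.9808879173 − 1.0032247565 = 2.9203269127
R = 2.9203269127/3 = 0.9734423042
Gap between inputs: 2.234e-02; correction applied: −0.0074456131.

0.973442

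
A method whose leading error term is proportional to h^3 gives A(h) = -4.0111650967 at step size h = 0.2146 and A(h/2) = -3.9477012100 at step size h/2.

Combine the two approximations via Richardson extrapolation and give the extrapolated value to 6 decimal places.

With r = 3 the leading error scales as h^3, so the weight is 2^3 = 8.
Difference of the inputs: -3.9477012100 − (-4.0111650967) = 0.0634638867
Correction (A(h/2) − A(h))/(8 − 1) = 0.0634638867/7 = 0.0090662695
R = A(h/2) + (A(h/2) − A(h))/7 = -3.9477012100 + 0.0090662695 = -3.9386349405

-3.938635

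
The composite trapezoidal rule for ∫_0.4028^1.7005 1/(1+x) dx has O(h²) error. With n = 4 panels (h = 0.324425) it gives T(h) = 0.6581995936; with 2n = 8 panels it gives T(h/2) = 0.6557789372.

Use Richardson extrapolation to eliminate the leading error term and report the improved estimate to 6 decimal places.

0.654972

Order 2 gives 2^r = 4 and 2^r − 1 = 3.
A(h/2) − A(h) = 0.6557789372 − 0.6581995936 = -0.0024206564
Divide by 2^2 − 1 = 3: (-0.0024206564)/3 = -0.0008068855
R = 0.6557789372 − 0.0008068855 = 0.6549720517
Shift from A(h/2): −0.0008068855.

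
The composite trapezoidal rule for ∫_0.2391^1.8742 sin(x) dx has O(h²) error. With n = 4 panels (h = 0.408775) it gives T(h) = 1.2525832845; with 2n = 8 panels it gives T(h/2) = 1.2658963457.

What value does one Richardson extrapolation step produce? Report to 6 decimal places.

Leading term ∝ h^2; use weight 4 = 2^2.
2^2×A(h/2) = 5.0635853828; minus A(h) gives 3.8110020983.
3.8110020983 ÷ 3 = 1.2703340328
Shift from A(h/2): +0.0044376871.

1.270334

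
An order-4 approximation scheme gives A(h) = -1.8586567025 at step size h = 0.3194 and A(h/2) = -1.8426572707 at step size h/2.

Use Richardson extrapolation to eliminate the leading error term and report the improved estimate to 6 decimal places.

The method has order 4: 2^4 = 16.
2^4*A(h/2) = -29.4825163312; minus A(h) gives -27.6238596287.
(16*(-1.8426572707) − (-1.8586567025))/(16 − 1) = -1.8415906419

-1.841591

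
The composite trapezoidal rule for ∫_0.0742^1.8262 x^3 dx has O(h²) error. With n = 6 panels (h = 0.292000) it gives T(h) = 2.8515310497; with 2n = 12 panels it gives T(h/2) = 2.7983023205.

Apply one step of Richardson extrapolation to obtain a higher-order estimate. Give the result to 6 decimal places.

With r = 2 the leading error scales as h^2, so the weight is 2^2 = 4.
2^2 × A(h/2) = 11.1932092820; minus A(h) gives 8.3416782323.
Extrapolated: 8.3416782323 / 3 = 2.7805594108
Gap between inputs: 5.323e-02; correction applied: −0.0177429097.

2.780559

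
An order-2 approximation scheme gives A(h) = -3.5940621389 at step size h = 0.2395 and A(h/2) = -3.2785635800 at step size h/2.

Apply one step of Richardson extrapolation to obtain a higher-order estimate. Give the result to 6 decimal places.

Leading term ∝ h^2; use weight 4 = 2^2.
Weighted: (-13.1142543200) − (-3.5940621389) = -9.5201921811
Denominator 4 − 1 = 3.
(-9.5201921811) ÷ 3 = -3.1733973937
Correction |R − A(h/2)| = 1.052e-01; gap |A(h/2) − A(h)| = 3.155e-01.

-3.173397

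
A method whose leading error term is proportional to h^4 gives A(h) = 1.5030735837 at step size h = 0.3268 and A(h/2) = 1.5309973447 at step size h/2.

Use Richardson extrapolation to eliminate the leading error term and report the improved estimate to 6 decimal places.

1.532859

With r = 4 the leading error scales as h^4, so the weight is 2^4 = 16.
A(h/2) − A(h) = 1.5309973447 − 1.5030735837 = 0.0279237610
Divide by 2^4 − 1 = 15: 0.0279237610/15 = 0.0018615841
R = A(h/2) + (A(h/2) − A(h))/15 = 1.5309973447 + 0.0018615841 = 1.5328589288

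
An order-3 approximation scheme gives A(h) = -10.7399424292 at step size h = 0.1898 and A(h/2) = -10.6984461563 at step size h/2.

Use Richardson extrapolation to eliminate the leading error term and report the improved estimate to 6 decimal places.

-10.692518

Method order is 3; weight 2^3 = 8.
Weighted: (-85.5875692504) − (-10.7399424292) = -74.8476268212
Denominator 8 − 1 = 7.
(8×(-10.6984461563) − (-10.7399424292))/(8 − 1) = -10.6925181173
Correction |R − A(h/2)| = 5.928e-03; gap |A(h/2) − A(h)| = 4.150e-02.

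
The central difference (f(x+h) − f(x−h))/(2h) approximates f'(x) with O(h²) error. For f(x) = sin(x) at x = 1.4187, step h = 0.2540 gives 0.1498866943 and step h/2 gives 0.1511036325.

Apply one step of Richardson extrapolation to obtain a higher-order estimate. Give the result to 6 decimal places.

0.151509

The method has order 2: 2^2 = 4.
Numerator 4*A(h/2) − A(h) = 4*0.1511036325 − 0.1498866943 = 0.4545278357
(4*0.1511036325 − 0.1498866943)/(4 − 1) = 0.1515092786
Shift from A(h/2): +0.0004056461.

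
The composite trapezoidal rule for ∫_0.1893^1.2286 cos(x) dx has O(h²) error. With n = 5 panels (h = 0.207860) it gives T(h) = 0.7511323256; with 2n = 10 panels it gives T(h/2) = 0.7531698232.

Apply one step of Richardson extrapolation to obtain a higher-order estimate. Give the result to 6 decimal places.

r = 2, so 2^r = 4.
Weighted: 3.0126792928 − 0.7511323256 = 2.2615469672
Divide by 2^2 − 1 = 3.
(4·0.7531698232 − 0.7511323256)/(4 − 1) = 0.7538489891
Shift from A(h/2): +0.0006791659.

0.753849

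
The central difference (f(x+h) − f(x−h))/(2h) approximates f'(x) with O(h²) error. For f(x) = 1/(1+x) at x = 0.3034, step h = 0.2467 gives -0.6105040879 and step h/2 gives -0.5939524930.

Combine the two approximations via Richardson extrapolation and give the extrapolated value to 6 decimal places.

The method has order 2: 2^2 = 4.
Numerator 4·A(h/2) − A(h) = 4·(-0.5939524930) − (-0.6105040879) = -1.7653058841
Divide by 2^2 − 1 = 3.
R = (-1.7653058841)/3 = -0.5884352947
Gap between inputs: 1.655e-02; correction applied: +0.0055171983.

-0.588435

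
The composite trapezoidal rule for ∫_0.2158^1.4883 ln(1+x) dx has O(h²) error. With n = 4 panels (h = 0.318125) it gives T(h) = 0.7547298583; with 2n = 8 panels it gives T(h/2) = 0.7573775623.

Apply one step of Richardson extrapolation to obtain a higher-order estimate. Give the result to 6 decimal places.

Error is O(h^2); halving h shrinks it by 2^2 = 4.
4·0.7573775623 = 3.0295102492; 3.0295102492 − 0.7547298583 = 2.2747803909
Divide by 2^2 − 1 = 3.
So the Richardson estimate is 0.7582601303.

0.758260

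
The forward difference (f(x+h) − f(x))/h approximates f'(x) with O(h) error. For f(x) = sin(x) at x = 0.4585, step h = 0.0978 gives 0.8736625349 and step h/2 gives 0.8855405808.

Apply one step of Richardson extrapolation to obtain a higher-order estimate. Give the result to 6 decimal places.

0.897419

The method has order 1: 2^1 = 2.
Top: 2(0.8855405808) − (0.8736625349) = 0.8974186267
Extrapolated: 0.8974186267 / 1 = 0.8974186267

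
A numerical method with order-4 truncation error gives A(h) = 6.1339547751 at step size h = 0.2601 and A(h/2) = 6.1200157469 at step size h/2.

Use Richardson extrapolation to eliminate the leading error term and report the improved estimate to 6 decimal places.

6.119086

r = 4: numerator weight 16, denominator 15.
2^4*A(h/2) = 97.9202519504; minus A(h) gives 91.7862971753.
R = 91.7862971753/15 = 6.1190864784
Correction |R − A(h/2)| = 9.293e-04; gap |A(h/2) − A(h)| = 1.394e-02.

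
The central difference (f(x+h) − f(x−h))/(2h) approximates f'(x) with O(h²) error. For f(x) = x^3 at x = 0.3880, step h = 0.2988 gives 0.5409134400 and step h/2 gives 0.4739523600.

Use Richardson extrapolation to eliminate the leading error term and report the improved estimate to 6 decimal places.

0.451632

Leading term ∝ h^2; use weight 4 = 2^2.
4 × 0.4739523600 = 1.8958094400; subtract 0.5409134400 → 1.3548960000
Denominator 4 − 1 = 3.
(4 × 0.4739523600 − 0.5409134400)/(4 − 1) = 0.4516320000
Correction |R − A(h/2)| = 2.232e-02; gap |A(h/2) − A(h)| = 6.696e-02.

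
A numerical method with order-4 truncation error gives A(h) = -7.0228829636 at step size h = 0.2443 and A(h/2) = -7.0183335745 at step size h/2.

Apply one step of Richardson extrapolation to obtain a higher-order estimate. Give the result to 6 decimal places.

-7.018030

With r = 4 the leading error scales as h^4, so the weight is 2^4 = 16.
Weighted: (-112.2933371920) − (-7.0228829636) = -105.2704542284
(16*(-7.0183335745) − (-7.0228829636))/(16 − 1) = -7.0180302819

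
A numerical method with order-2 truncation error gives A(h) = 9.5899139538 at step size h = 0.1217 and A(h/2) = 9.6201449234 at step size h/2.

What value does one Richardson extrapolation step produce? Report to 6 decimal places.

9.630222

The method has order 2: 2^2 = 4.
4 × 9.6201449234 = 38.4805796936; 38.4805796936 − 9.5899139538 = 28.8906657398
R = 28.8906657398/3 = 9.6302219133
Gap between inputs: 3.023e-02; correction applied: +0.0100769899.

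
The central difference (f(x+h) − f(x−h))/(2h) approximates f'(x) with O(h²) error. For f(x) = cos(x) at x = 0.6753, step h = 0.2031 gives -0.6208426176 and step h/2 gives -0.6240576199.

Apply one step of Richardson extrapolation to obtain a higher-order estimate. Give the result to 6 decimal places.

Method order is 2; weight 2^2 = 4.
2^2×A(h/2) = -2.4962304796; minus A(h) gives -1.8753878620.
(4×(-0.6240576199) − (-0.6208426176))/(4 − 1) = -0.6251292873
Correction |R − A(h/2)| = 1.072e-03; gap |A(h/2) − A(h)| = 3.215e-03.

-0.625129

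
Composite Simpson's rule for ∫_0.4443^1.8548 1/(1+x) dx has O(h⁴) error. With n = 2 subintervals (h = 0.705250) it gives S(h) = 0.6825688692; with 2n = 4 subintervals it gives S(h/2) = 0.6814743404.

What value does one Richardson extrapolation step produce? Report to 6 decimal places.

0.681401

The method has order 4: 2^4 = 16.
Weighted: 10.9035894464 − 0.6825688692 = 10.2210205772
Divide by 2^4 − 1 = 15.
Extrapolated: 10.2210205772 / 15 = 0.6814013718
Correction |R − A(h/2)| = 7.297e-05; gap |A(h/2) − A(h)| = 1.095e-03.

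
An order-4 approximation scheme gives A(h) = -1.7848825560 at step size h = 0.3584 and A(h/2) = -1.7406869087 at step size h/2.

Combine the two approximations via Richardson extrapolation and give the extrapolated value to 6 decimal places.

r = 4: numerator weight 16, denominator 15.
Weighted: (-27.8509905392) − (-1.7848825560) = -26.0661079832
R = (-26.0661079832)/15 = -1.7377405322
Shift from A(h/2): +0.0029463765.

-1.737741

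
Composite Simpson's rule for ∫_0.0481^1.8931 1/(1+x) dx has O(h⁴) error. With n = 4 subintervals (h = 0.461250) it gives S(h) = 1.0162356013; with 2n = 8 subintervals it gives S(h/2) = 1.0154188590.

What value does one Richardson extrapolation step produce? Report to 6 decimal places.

r = 4, so 2^r = 16.
16·1.0154188590 = 16.2467017440; subtract 1.0162356013 → 15.2304661427
Denominator 16 − 1 = 15.
(16·1.0154188590 − 1.0162356013)/(16 − 1) = 1.0153644095
Correction |R − A(h/2)| = 5.445e-05; gap |A(h/2) − A(h)| = 8.167e-04.

1.015364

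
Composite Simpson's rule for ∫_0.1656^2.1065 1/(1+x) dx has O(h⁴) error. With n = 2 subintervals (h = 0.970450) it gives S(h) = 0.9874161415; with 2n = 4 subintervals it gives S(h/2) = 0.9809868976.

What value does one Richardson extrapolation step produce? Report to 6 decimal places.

With r = 4 the leading error scales as h^4, so the weight is 2^4 = 16.
Top: 16(0.9809868976) − (0.9874161415) = 14.7083742201
R = 14.7083742201/15 = 0.9805582813

0.980558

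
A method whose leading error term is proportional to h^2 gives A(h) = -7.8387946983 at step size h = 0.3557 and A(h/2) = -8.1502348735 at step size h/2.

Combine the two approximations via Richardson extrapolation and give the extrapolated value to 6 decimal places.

Method order is 2; weight 2^2 = 4.
Weighted: (-32.6009394940) − (-7.8387946983) = -24.7621447957
Extrapolated: (-24.7621447957) / 3 = -8.2540482652

-8.254048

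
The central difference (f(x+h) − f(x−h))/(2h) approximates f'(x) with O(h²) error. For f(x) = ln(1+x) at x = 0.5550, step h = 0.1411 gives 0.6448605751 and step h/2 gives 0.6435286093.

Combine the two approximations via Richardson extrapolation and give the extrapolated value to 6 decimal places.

The method has order 2: 2^2 = 4.
A(h/2) − A(h) = 0.6435286093 − 0.6448605751 = -0.0013319658
Correction (A(h/2) − A(h))/(4 − 1) = (-0.0013319658)/3 = -0.0004439886
R = A(h/2) + (A(h/2) − A(h))/3 = 0.6435286093 − 0.0004439886 = 0.6430846207
Shift from A(h/2): −0.0004439886.

0.643085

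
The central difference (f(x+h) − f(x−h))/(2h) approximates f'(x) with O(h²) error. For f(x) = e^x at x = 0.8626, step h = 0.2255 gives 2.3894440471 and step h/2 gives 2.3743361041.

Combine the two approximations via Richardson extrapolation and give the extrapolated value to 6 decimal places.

Order 2 gives 2^r = 4 and 2^r − 1 = 3.
A(h/2) − A(h) = 2.3743361041 − 2.3894440471 = -0.0151079430
Correction (A(h/2) − A(h))/(4 − 1) = (-0.0151079430)/3 = -0.0050359810
R = A(h/2) + (A(h/2) − A(h))/3 = 2.3743361041 − 0.0050359810 = 2.3693001231
Shift from A(h/2): −0.0050359810.

2.369300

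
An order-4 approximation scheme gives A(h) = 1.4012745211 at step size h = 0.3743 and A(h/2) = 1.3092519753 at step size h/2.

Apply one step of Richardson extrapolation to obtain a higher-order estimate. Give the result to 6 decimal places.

Error is O(h^4); halving h shrinks it by 2^4 = 16.
2^4×A(h/2) = 20.9480316048; minus A(h) gives 19.5467570837.
Extrapolated: 19.5467570837 / 15 = 1.3031171389
Shift from A(h/2): −0.0061348364.

1.303117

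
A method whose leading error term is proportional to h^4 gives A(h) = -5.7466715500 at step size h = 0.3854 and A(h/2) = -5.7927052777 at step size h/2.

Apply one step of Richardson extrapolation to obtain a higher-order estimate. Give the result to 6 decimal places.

With r = 4 the leading error scales as h^4, so the weight is 2^4 = 16.
16 × (-5.7927052777) = -92.6832844432; subtract (-5.7466715500) → -86.9366128932
Divide by 2^4 − 1 = 15.
Extrapolated: (-86.9366128932) / 15 = -5.7957741929
Shift from A(h/2): −0.0030689152.

-5.795774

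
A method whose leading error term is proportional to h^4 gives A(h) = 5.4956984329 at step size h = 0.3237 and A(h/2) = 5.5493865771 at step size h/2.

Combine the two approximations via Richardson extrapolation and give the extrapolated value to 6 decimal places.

5.552966

Error is O(h^4); halving h shrinks it by 2^4 = 16.
16*5.5493865771 = 88.7901852336; 88.7901852336 − 5.4956984329 = 83.2944868007
Denominator 16 − 1 = 15.
R = 83.2944868007/15 = 5.5529657867
Correction |R − A(h/2)| = 3.579e-03; gap |A(h/2) − A(h)| = 5.369e-02.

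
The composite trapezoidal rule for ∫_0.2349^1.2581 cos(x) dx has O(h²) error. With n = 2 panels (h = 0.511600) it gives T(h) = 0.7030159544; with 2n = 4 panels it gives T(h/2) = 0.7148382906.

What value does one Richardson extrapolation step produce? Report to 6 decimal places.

r = 2, so 2^r = 4.
Top: 4(0.7148382906) − (0.7030159544) = 2.1563372080
Denominator 4 − 1 = 3.
Extrapolated: 2.1563372080 / 3 = 0.7187790693
Gap between inputs: 1.182e-02; correction applied: +0.0039407787.

0.718779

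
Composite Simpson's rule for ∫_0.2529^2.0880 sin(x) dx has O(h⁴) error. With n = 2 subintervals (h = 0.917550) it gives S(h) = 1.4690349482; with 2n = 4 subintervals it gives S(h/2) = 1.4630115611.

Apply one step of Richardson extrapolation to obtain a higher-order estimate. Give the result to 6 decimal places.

1.462610

Error is O(h^4); halving h shrinks it by 2^4 = 16.
Top: 16(1.4630115611) − (1.4690349482) = 21.9391500294
Divide by 2^4 − 1 = 15.
R = 21.9391500294/15 = 1.4626100020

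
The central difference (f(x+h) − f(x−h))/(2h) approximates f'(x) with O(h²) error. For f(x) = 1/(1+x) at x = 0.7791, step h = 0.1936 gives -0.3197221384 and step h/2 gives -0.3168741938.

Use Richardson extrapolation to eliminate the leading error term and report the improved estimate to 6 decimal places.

Error is O(h^2); halving h shrinks it by 2^2 = 4.
Weighted: (-1.2674967752) − (-0.3197221384) = -0.9477746368
Extrapolated: (-0.9477746368) / 3 = -0.3159248789

-0.315925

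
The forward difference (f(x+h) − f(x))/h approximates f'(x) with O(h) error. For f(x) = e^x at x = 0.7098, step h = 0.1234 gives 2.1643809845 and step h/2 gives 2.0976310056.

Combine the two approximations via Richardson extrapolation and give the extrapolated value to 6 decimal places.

2.030881

Order 1 gives 2^r = 2 and 2^r − 1 = 1.
Difference of the inputs: 2.0976310056 − 2.1643809845 = -0.0667499789
Divide by 2^1 − 1 = 1: (-0.0667499789)/1 = -0.0667499789
R = 2.0976310056 − 0.0667499789 = 2.0308810267
Shift from A(h/2): −0.0667499789.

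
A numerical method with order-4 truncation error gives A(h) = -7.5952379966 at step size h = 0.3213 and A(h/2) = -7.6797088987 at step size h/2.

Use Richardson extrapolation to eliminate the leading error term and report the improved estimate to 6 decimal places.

r = 4: numerator weight 16, denominator 15.
16×(-7.6797088987) = -122.8753423792; (-122.8753423792) − (-7.5952379966) = -115.2801043826
Divide by 2^4 − 1 = 15.
Result: -7.6853402922

-7.685340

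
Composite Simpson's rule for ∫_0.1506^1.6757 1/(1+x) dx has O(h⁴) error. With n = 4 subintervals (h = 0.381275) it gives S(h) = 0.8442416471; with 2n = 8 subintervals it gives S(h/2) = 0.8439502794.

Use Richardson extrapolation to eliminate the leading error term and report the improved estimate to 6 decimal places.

0.843931

r = 4, so 2^r = 16.
Weighted: 13.5032044704 − 0.8442416471 = 12.6589628233
Extrapolated: 12.6589628233 / 15 = 0.8439308549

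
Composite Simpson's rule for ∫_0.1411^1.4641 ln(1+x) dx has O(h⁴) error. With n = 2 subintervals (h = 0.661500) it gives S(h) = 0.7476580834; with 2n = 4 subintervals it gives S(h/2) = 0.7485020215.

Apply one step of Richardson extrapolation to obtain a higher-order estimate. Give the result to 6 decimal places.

Method order is 4; weight 2^4 = 16.
Weighted: 11.9760323440 − 0.7476580834 = 11.2283742606
Extrapolated: 11.2283742606 / 15 = 0.7485582840

0.748558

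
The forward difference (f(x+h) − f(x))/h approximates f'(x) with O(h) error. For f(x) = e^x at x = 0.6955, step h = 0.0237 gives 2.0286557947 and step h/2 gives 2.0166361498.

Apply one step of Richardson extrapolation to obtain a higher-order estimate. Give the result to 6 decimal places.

2.004617

r = 1: numerator weight 2, denominator 1.
2*2.0166361498 = 4.0332722996; 4.0332722996 − 2.0286557947 = 2.0046165049
Denominator 2 − 1 = 1.
Result: 2.0046165049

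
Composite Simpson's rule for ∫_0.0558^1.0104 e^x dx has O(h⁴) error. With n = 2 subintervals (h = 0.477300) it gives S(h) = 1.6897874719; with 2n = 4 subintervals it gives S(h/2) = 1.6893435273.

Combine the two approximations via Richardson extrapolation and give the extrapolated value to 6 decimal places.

1.689314

The method has order 4: 2^4 = 16.
16×1.6893435273 − 1.6897874719 = 25.3397089649
25.3397089649 ÷ 15 = 1.6893139310
Shift from A(h/2): −0.0000295963.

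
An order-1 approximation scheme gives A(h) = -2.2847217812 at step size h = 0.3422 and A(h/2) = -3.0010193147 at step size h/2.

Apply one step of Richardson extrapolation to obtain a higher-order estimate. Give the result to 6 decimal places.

-3.717317

Order 1 gives 2^r = 2 and 2^r − 1 = 1.
Numerator 2·A(h/2) − A(h) = 2·(-3.0010193147) − (-2.2847217812) = -3.7173168482
Denominator 2 − 1 = 1.
(-3.7173168482) ÷ 1 = -3.7173168482
Gap between inputs: 7.163e-01; correction applied: −0.7162975335.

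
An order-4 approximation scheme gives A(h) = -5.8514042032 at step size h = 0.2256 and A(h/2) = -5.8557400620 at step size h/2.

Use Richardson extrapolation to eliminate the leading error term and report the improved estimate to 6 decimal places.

-5.856029

r = 4, so 2^r = 16.
16*(-5.8557400620) = -93.6918409920; (-93.6918409920) − (-5.8514042032) = -87.8404367888
Extrapolated: (-87.8404367888) / 15 = -5.8560291193
Correction |R − A(h/2)| = 2.891e-04; gap |A(h/2) − A(h)| = 4.336e-03.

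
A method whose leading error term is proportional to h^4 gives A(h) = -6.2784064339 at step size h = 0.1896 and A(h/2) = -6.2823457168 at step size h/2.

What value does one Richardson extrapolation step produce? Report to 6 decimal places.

Method order is 4; weight 2^4 = 16.
16 × (-6.2823457168) = -100.5175314688; (-100.5175314688) − (-6.2784064339) = -94.2391250349
Divide by 2^4 − 1 = 15.
R = (-94.2391250349)/15 = -6.2826083357

-6.282608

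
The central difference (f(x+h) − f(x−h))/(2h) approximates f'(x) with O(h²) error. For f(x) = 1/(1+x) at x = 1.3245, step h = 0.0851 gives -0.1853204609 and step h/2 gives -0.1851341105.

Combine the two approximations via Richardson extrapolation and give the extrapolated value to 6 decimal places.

-0.185072

Leading term ∝ h^2; use weight 4 = 2^2.
4×(-0.1851341105) = -0.7405364420; (-0.7405364420) − (-0.1853204609) = -0.5552159811
Denominator 4 − 1 = 3.
Extrapolated: (-0.5552159811) / 3 = -0.1850719937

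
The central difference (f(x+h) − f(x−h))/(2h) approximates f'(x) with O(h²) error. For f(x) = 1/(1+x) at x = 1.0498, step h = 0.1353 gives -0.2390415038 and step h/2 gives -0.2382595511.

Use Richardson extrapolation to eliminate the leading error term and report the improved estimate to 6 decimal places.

The method has order 2: 2^2 = 4.
4·(-0.2382595511) = -0.9530382044; (-0.9530382044) − (-0.2390415038) = -0.7139967006
Extrapolated: (-0.7139967006) / 3 = -0.2379989002
Correction |R − A(h/2)| = 2.607e-04; gap |A(h/2) − A(h)| = 7.820e-04.

-0.237999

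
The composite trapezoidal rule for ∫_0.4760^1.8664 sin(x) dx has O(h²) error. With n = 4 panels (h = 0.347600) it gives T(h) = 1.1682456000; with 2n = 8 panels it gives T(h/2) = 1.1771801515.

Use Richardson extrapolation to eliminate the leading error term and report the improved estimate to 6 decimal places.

1.180158

The method has order 2: 2^2 = 4.
Numerator 4·A(h/2) − A(h) = 4·1.1771801515 − 1.1682456000 = 3.5404750060
R = 3.5404750060/3 = 1.1801583353
Gap between inputs: 8.935e-03; correction applied: +0.0029781838.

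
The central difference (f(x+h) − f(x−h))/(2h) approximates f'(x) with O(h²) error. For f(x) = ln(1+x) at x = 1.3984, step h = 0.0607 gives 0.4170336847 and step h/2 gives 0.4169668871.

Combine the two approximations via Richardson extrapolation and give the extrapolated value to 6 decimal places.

Order 2 gives 2^r = 4 and 2^r − 1 = 3.
4·0.4169668871 = 1.6678675484; 1.6678675484 − 0.4170336847 = 1.2508338637
(4·0.4169668871 − 0.4170336847)/(4 − 1) = 0.4169446212

0.416945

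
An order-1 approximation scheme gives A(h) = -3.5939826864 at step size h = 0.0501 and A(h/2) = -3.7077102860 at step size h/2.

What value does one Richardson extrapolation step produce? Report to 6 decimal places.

r = 1: numerator weight 2, denominator 1.
Weighted: (-7.4154205720) − (-3.5939826864) = -3.8214378856
(-3.8214378856) ÷ 1 = -3.8214378856

-3.821438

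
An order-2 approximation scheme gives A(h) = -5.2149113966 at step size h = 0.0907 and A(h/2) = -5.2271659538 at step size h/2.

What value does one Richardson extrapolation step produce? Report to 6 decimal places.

-5.231251

Method order is 2; weight 2^2 = 4.
4×(-5.2271659538) = -20.9086638152; subtract (-5.2149113966) → -15.6937524186
Extrapolated: (-15.6937524186) / 3 = -5.2312508062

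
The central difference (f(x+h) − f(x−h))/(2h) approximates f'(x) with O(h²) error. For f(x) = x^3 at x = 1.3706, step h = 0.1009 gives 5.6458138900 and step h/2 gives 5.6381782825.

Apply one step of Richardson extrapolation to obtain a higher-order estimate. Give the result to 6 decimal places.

5.635633

Leading term ∝ h^2; use weight 4 = 2^2.
4 × 5.6381782825 − 5.6458138900 = 16.9068992400
(4 × 5.6381782825 − 5.6458138900)/(4 − 1) = 5.6356330800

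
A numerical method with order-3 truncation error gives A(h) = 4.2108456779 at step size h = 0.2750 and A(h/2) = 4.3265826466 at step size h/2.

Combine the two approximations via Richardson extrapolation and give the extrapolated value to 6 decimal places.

Method order is 3; weight 2^3 = 8.
8×4.3265826466 = 34.6126611728; subtract 4.2108456779 → 30.4018154949
Divide by 2^3 − 1 = 7.
R = 30.4018154949/7 = 4.3431164993

4.343116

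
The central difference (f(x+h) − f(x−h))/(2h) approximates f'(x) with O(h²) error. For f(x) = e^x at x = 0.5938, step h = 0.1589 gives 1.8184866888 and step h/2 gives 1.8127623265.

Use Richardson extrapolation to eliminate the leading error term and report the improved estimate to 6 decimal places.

1.810854

Method order is 2; weight 2^2 = 4.
Top: 4(1.8127623265) − (1.8184866888) = 5.4325626172
R = 5.4325626172/3 = 1.8108542057
Correction |R − A(h/2)| = 1.908e-03; gap |A(h/2) − A(h)| = 5.724e-03.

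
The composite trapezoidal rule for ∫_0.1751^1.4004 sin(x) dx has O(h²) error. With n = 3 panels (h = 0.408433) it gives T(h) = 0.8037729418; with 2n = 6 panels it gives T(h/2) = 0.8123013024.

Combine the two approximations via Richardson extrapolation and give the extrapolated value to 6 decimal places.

Order 2 gives 2^r = 4 and 2^r − 1 = 3.
Numerator 4·A(h/2) − A(h) = 4·0.8123013024 − 0.8037729418 = 2.4454322678
Divide by 2^2 − 1 = 3.
2.4454322678 ÷ 3 = 0.8151440893
Gap between inputs: 8.528e-03; correction applied: +0.0028427869.

0.815144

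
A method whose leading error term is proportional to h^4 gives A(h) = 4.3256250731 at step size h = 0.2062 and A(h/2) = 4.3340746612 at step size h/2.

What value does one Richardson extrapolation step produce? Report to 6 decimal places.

r = 4: numerator weight 16, denominator 15.
Weighted: 69.3451945792 − 4.3256250731 = 65.0195695061
Extrapolated: 65.0195695061 / 15 = 4.3346379671
Gap between inputs: 8.450e-03; correction applied: +0.0005633059.

4.334638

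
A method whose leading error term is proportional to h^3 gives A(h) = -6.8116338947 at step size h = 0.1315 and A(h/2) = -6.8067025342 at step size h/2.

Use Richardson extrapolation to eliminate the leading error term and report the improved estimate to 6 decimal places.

-6.805998

With r = 3 the leading error scales as h^3, so the weight is 2^3 = 8.
Weighted: (-54.4536202736) − (-6.8116338947) = -47.6419863789
Denominator 8 − 1 = 7.
Result: -6.8059980541
Correction |R − A(h/2)| = 7.045e-04; gap |A(h/2) − A(h)| = 4.931e-03.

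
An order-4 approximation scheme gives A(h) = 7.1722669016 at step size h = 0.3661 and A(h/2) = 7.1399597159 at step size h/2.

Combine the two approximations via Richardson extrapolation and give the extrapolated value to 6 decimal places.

7.137806

With r = 4 the leading error scales as h^4, so the weight is 2^4 = 16.
2^4×A(h/2) = 114.2393554544; minus A(h) gives 107.0670885528.
Extrapolated: 107.0670885528 / 15 = 7.1378059035
Gap between inputs: 3.231e-02; correction applied: −0.0021538124.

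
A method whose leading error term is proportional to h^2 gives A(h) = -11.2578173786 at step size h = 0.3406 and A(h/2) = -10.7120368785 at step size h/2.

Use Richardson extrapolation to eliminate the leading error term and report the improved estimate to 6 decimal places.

-10.530110

Error is O(h^2); halving h shrinks it by 2^2 = 4.
Weighted: (-42.8481475140) − (-11.2578173786) = -31.5903301354
Denominator 4 − 1 = 3.
(-31.5903301354) ÷ 3 = -10.5301100451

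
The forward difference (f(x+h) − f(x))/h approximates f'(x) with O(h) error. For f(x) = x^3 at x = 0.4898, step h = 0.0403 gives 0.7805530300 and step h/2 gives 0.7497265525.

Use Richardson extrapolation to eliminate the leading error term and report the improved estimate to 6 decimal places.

0.718900

Error is O(h^1); halving h shrinks it by 2^1 = 2.
Weighted: 1.4994531050 − 0.7805530300 = 0.7189000750
Denominator 2 − 1 = 1.
So the Richardson estimate is 0.7189000750.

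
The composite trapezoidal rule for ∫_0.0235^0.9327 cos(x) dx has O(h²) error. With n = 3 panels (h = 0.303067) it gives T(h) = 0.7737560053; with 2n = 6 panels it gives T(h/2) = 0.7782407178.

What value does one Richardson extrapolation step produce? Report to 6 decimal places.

Error is O(h^2); halving h shrinks it by 2^2 = 4.
4 × 0.7782407178 = 3.1129628712; subtract 0.7737560053 → 2.3392068659
(4 × 0.7782407178 − 0.7737560053)/(4 − 1) = 0.7797356220
Correction |R − A(h/2)| = 1.495e-03; gap |A(h/2) − A(h)| = 4.485e-03.

0.779736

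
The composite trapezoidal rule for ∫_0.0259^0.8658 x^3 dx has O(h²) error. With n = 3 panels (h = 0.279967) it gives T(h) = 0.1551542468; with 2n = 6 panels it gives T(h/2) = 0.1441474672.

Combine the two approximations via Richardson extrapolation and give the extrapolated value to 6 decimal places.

0.140479

Error is O(h^2); halving h shrinks it by 2^2 = 4.
4*0.1441474672 − 0.1551542468 = 0.4214356220
Divide by 2^2 − 1 = 3.
R = 0.4214356220/3 = 0.1404785407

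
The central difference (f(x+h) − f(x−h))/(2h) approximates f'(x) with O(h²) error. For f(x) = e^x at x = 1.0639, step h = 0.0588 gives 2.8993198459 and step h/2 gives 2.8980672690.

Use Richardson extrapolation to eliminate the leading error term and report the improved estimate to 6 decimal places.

Leading term ∝ h^2; use weight 4 = 2^2.
Weighted: 11.5922690760 − 2.8993198459 = 8.6929492301
Denominator 4 − 1 = 3.
R = 8.6929492301/3 = 2.8976497434
Shift from A(h/2): −0.0004175256.

2.897650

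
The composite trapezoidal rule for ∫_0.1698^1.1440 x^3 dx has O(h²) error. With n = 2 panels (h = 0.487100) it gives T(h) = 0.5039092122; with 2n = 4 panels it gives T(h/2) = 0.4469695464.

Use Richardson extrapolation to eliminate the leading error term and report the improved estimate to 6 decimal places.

0.427990

The method has order 2: 2^2 = 4.
4*0.4469695464 = 1.7878781856; subtract 0.5039092122 → 1.2839689734
Denominator 4 − 1 = 3.
(4*0.4469695464 − 0.5039092122)/(4 − 1) = 0.4279896578
Gap between inputs: 5.694e-02; correction applied: −0.0189798886.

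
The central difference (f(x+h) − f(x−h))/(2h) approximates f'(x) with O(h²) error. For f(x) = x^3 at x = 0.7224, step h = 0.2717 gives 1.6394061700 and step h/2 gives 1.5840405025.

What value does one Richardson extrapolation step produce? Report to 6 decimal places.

1.565585

Method order is 2; weight 2^2 = 4.
2^2*A(h/2) = 6.3361620100; minus A(h) gives 4.6967558400.
4.6967558400 ÷ 3 = 1.5655852800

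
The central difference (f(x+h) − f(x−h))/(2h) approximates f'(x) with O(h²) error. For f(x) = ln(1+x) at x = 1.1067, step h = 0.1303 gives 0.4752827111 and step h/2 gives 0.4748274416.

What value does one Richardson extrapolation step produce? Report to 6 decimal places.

0.474676

With r = 2 the leading error scales as h^2, so the weight is 2^2 = 4.
Numerator 4*A(h/2) − A(h) = 4*0.4748274416 − 0.4752827111 = 1.4240270553
Denominator 4 − 1 = 3.
Extrapolated: 1.4240270553 / 3 = 0.4746756851
Correction |R − A(h/2)| = 1.518e-04; gap |A(h/2) − A(h)| = 4.553e-04.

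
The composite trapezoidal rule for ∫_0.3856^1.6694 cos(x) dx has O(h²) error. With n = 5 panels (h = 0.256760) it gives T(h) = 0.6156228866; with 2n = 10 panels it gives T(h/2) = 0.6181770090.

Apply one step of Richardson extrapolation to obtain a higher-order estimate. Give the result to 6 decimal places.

0.619028

r = 2, so 2^r = 4.
Numerator 4*A(h/2) − A(h) = 4*0.6181770090 − 0.6156228866 = 1.8570851494
Divide by 2^2 − 1 = 3.
Extrapolated: 1.8570851494 / 3 = 0.6190283831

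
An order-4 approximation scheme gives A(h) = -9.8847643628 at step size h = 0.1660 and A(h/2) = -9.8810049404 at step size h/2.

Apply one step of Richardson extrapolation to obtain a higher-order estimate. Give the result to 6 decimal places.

-9.880754

Leading term ∝ h^4; use weight 16 = 2^4.
Difference of the inputs: -9.8810049404 − (-9.8847643628) = 0.0037594224
Divide by 2^4 − 1 = 15: 0.0037594224/15 = 0.0002506282
R = A(h/2) + (A(h/2) − A(h))/15 = -9.8810049404 + 0.0002506282 = -9.8807543122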